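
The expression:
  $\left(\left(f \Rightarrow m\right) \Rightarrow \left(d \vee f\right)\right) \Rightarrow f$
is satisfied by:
  {f: True, d: False}
  {d: False, f: False}
  {d: True, f: True}


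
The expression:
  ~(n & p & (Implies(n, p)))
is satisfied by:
  {p: False, n: False}
  {n: True, p: False}
  {p: True, n: False}


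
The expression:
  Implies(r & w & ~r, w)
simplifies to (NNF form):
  True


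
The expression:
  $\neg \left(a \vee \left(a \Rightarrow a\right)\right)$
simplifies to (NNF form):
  $\text{False}$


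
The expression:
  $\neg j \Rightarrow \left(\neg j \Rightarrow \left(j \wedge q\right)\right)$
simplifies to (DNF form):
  $j$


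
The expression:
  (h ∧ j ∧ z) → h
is always true.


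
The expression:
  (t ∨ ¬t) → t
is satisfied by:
  {t: True}


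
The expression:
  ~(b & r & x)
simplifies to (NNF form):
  ~b | ~r | ~x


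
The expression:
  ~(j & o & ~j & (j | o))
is always true.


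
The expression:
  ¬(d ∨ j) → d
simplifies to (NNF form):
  d ∨ j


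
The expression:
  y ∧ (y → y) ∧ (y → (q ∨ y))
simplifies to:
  y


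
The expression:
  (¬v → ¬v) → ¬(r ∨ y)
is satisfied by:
  {y: False, r: False}


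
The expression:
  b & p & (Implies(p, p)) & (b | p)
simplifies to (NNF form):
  b & p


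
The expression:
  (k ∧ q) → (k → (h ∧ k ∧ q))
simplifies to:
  h ∨ ¬k ∨ ¬q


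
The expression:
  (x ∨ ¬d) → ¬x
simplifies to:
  ¬x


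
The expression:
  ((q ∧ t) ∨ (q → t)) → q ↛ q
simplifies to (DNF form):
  q ∧ ¬t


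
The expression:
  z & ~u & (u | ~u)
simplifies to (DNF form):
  z & ~u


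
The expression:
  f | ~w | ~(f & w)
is always true.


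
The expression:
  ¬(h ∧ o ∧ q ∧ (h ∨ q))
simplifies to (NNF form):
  ¬h ∨ ¬o ∨ ¬q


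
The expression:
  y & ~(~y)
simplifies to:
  y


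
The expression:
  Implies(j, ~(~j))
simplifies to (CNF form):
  True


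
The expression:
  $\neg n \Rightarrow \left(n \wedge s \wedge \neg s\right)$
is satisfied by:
  {n: True}


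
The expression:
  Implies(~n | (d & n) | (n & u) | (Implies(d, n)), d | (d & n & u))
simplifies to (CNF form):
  d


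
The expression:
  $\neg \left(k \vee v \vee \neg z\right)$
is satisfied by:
  {z: True, v: False, k: False}


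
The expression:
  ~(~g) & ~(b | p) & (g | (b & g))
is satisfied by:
  {g: True, p: False, b: False}


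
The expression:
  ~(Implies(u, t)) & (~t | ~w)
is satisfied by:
  {u: True, t: False}


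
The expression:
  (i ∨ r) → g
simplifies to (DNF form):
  g ∨ (¬i ∧ ¬r)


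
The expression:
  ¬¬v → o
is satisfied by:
  {o: True, v: False}
  {v: False, o: False}
  {v: True, o: True}


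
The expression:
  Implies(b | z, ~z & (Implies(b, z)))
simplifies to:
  ~b & ~z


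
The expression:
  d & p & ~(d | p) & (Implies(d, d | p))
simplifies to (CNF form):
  False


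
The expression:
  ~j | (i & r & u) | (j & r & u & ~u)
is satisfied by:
  {r: True, i: True, u: True, j: False}
  {r: True, i: True, u: False, j: False}
  {r: True, u: True, i: False, j: False}
  {r: True, u: False, i: False, j: False}
  {i: True, u: True, r: False, j: False}
  {i: True, r: False, u: False, j: False}
  {i: False, u: True, r: False, j: False}
  {i: False, r: False, u: False, j: False}
  {r: True, j: True, i: True, u: True}


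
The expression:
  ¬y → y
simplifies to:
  y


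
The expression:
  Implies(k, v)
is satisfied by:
  {v: True, k: False}
  {k: False, v: False}
  {k: True, v: True}


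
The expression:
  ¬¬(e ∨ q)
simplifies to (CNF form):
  e ∨ q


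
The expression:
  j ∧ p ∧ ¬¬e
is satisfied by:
  {p: True, j: True, e: True}


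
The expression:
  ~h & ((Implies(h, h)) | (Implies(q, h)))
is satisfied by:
  {h: False}


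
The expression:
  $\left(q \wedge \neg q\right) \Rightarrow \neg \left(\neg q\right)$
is always true.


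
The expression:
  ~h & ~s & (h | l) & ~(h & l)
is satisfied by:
  {l: True, h: False, s: False}


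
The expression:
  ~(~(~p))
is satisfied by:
  {p: False}


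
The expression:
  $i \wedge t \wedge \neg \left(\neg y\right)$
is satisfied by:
  {t: True, i: True, y: True}


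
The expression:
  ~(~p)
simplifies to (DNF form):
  p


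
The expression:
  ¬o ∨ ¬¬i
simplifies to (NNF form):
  i ∨ ¬o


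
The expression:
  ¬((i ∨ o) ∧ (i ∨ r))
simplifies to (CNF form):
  ¬i ∧ (¬o ∨ ¬r)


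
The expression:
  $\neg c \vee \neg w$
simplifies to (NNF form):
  $\neg c \vee \neg w$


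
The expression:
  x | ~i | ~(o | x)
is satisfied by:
  {x: True, o: False, i: False}
  {o: False, i: False, x: False}
  {x: True, i: True, o: False}
  {i: True, o: False, x: False}
  {x: True, o: True, i: False}
  {o: True, x: False, i: False}
  {x: True, i: True, o: True}


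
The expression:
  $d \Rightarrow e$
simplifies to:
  $e \vee \neg d$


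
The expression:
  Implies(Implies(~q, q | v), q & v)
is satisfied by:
  {v: False, q: False}
  {q: True, v: True}


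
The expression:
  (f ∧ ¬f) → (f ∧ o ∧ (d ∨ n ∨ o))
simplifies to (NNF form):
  True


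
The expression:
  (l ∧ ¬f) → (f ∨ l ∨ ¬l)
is always true.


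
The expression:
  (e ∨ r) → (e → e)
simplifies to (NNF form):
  True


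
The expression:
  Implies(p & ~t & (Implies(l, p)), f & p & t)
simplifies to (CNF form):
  t | ~p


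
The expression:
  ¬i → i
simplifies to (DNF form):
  i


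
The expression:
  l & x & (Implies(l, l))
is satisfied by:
  {x: True, l: True}


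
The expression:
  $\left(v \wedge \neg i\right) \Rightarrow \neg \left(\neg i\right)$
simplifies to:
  $i \vee \neg v$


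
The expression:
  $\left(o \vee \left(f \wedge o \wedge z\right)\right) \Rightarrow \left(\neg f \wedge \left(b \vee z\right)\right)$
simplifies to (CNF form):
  $\left(\neg f \vee \neg o\right) \wedge \left(b \vee z \vee \neg o\right) \wedge \left(b \vee \neg f \vee \neg o\right) \wedge \left(z \vee \neg f \vee \neg o\right)$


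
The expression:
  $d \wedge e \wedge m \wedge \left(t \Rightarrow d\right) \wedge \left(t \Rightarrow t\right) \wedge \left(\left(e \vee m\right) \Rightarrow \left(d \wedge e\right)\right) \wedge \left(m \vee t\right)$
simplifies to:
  $d \wedge e \wedge m$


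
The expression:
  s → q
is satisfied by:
  {q: True, s: False}
  {s: False, q: False}
  {s: True, q: True}


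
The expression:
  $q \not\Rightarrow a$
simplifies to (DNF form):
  $q \wedge \neg a$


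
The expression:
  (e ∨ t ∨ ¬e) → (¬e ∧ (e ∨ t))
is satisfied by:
  {t: True, e: False}


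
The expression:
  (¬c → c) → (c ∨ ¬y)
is always true.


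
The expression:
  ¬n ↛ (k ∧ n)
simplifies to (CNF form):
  ¬n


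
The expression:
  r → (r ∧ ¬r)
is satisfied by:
  {r: False}


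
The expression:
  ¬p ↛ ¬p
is never true.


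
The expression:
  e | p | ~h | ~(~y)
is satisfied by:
  {y: True, e: True, p: True, h: False}
  {y: True, e: True, h: False, p: False}
  {y: True, p: True, h: False, e: False}
  {y: True, h: False, p: False, e: False}
  {e: True, p: True, h: False, y: False}
  {e: True, h: False, p: False, y: False}
  {p: True, e: False, h: False, y: False}
  {e: False, h: False, p: False, y: False}
  {e: True, y: True, h: True, p: True}
  {e: True, y: True, h: True, p: False}
  {y: True, h: True, p: True, e: False}
  {y: True, h: True, e: False, p: False}
  {p: True, h: True, e: True, y: False}
  {h: True, e: True, y: False, p: False}
  {h: True, p: True, y: False, e: False}


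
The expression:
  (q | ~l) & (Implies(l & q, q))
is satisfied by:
  {q: True, l: False}
  {l: False, q: False}
  {l: True, q: True}


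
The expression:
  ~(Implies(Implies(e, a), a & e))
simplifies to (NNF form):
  ~e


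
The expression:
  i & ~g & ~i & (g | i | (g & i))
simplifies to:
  False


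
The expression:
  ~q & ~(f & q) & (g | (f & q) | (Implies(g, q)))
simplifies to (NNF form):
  ~q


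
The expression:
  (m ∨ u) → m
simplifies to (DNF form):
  m ∨ ¬u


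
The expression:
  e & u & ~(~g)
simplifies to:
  e & g & u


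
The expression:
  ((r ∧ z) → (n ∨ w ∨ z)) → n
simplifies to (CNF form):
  n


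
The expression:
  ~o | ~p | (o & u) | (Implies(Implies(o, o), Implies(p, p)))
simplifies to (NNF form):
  True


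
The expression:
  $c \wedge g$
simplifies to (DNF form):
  $c \wedge g$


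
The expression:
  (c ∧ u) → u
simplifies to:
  True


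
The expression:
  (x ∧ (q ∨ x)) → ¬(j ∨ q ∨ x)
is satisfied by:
  {x: False}


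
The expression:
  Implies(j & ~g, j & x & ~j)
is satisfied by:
  {g: True, j: False}
  {j: False, g: False}
  {j: True, g: True}


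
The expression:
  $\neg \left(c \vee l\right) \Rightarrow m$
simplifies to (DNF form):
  $c \vee l \vee m$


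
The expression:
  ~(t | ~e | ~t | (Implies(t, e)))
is never true.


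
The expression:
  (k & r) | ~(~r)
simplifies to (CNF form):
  r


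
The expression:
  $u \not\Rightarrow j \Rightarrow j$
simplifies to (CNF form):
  $j \vee \neg u$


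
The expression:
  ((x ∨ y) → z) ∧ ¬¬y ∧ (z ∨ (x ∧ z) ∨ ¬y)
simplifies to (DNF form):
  y ∧ z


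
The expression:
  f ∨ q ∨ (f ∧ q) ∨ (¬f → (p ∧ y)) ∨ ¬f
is always true.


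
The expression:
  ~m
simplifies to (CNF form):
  ~m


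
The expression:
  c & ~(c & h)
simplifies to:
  c & ~h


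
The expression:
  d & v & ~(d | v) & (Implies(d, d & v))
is never true.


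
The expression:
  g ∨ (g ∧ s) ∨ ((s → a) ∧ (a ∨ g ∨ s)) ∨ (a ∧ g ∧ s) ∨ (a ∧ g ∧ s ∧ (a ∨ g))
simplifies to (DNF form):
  a ∨ g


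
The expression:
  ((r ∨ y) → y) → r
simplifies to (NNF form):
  r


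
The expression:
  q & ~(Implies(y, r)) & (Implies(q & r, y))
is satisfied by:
  {y: True, q: True, r: False}


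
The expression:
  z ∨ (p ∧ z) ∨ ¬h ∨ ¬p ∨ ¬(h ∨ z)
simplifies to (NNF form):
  z ∨ ¬h ∨ ¬p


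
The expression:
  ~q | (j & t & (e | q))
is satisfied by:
  {j: True, t: True, q: False}
  {j: True, t: False, q: False}
  {t: True, j: False, q: False}
  {j: False, t: False, q: False}
  {q: True, j: True, t: True}


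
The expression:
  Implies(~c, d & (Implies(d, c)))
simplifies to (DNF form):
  c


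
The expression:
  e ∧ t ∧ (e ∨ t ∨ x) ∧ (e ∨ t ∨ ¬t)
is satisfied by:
  {t: True, e: True}


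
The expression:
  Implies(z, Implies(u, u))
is always true.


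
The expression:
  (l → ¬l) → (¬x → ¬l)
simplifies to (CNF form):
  True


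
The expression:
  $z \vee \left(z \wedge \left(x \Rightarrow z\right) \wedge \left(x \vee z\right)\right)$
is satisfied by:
  {z: True}


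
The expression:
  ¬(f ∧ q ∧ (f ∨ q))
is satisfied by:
  {q: False, f: False}
  {f: True, q: False}
  {q: True, f: False}


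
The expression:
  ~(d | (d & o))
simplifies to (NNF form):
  ~d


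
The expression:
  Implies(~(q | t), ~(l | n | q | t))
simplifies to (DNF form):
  q | t | (~l & ~n)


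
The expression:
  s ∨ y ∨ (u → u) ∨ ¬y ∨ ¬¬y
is always true.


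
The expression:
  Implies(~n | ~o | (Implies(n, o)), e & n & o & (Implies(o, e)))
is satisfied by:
  {e: True, o: True, n: True}


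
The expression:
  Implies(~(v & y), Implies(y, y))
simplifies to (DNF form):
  True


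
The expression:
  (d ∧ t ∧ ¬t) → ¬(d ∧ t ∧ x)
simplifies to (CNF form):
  True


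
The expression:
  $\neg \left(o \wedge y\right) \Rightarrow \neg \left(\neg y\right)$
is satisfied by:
  {y: True}


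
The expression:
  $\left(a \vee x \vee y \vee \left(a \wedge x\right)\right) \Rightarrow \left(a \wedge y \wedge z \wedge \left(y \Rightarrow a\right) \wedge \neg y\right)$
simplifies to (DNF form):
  $\neg a \wedge \neg x \wedge \neg y$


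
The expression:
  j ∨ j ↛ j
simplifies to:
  j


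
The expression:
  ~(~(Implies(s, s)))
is always true.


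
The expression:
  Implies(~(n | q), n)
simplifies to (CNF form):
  n | q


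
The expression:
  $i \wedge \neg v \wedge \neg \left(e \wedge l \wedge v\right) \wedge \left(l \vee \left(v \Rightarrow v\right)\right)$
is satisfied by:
  {i: True, v: False}


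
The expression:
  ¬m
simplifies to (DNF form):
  ¬m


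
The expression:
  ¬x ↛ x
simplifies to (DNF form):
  True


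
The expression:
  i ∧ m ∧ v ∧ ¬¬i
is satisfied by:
  {m: True, i: True, v: True}


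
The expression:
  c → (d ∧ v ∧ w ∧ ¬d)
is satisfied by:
  {c: False}


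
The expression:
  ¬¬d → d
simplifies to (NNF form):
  True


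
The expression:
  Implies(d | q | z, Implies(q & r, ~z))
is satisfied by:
  {q: False, z: False, r: False}
  {r: True, q: False, z: False}
  {z: True, q: False, r: False}
  {r: True, z: True, q: False}
  {q: True, r: False, z: False}
  {r: True, q: True, z: False}
  {z: True, q: True, r: False}


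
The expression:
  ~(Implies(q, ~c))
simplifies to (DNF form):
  c & q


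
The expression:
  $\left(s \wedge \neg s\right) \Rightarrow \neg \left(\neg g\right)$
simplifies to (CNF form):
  $\text{True}$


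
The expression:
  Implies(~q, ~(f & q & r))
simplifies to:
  True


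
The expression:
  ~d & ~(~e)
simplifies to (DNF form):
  e & ~d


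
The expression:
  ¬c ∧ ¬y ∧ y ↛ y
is never true.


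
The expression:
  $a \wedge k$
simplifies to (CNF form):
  $a \wedge k$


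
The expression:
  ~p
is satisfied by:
  {p: False}


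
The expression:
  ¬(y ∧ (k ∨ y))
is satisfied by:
  {y: False}


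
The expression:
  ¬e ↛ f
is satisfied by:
  {f: True, e: False}
  {e: False, f: False}
  {e: True, f: True}


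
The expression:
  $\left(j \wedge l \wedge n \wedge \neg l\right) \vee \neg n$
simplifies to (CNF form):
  $\neg n$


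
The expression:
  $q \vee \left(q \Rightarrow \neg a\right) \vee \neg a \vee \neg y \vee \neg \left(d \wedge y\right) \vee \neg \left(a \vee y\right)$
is always true.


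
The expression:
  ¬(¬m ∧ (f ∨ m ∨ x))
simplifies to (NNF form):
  m ∨ (¬f ∧ ¬x)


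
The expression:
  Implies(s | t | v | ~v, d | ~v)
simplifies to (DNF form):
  d | ~v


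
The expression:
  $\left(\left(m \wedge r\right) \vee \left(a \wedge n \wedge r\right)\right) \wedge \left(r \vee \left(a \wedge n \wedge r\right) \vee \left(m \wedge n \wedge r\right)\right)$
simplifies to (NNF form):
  $r \wedge \left(a \vee m\right) \wedge \left(m \vee n\right)$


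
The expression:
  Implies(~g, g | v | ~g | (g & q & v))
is always true.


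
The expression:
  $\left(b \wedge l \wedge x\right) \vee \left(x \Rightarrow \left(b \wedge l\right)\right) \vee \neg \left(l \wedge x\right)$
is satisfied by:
  {b: True, l: False, x: False}
  {l: False, x: False, b: False}
  {b: True, x: True, l: False}
  {x: True, l: False, b: False}
  {b: True, l: True, x: False}
  {l: True, b: False, x: False}
  {b: True, x: True, l: True}


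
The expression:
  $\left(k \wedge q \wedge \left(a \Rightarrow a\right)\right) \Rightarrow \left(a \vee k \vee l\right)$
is always true.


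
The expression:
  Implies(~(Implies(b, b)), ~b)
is always true.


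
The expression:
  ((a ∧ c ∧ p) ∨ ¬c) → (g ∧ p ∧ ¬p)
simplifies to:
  c ∧ (¬a ∨ ¬p)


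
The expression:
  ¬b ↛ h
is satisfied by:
  {h: True, b: False}
  {b: False, h: False}
  {b: True, h: True}


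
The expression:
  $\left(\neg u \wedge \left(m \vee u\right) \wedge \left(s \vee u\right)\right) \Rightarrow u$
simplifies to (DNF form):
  $u \vee \neg m \vee \neg s$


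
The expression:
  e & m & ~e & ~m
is never true.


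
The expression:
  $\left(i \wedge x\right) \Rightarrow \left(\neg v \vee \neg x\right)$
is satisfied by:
  {v: False, x: False, i: False}
  {i: True, v: False, x: False}
  {x: True, v: False, i: False}
  {i: True, x: True, v: False}
  {v: True, i: False, x: False}
  {i: True, v: True, x: False}
  {x: True, v: True, i: False}


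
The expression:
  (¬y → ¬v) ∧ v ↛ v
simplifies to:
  False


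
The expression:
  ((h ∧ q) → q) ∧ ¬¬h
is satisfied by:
  {h: True}


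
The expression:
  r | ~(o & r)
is always true.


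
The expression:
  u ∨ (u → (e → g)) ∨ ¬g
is always true.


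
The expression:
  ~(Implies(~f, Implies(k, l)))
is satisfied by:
  {k: True, l: False, f: False}


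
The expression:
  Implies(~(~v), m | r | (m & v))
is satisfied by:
  {r: True, m: True, v: False}
  {r: True, v: False, m: False}
  {m: True, v: False, r: False}
  {m: False, v: False, r: False}
  {r: True, m: True, v: True}
  {r: True, v: True, m: False}
  {m: True, v: True, r: False}


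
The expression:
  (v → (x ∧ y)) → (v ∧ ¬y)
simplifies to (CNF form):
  v ∧ (¬x ∨ ¬y)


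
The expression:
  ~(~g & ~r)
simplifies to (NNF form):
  g | r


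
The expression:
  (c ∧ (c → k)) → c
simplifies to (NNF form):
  True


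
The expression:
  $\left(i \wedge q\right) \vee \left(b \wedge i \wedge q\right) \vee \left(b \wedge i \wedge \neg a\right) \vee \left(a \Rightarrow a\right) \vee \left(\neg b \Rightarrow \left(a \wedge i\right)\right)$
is always true.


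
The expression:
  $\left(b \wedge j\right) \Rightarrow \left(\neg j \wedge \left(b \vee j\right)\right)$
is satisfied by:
  {b: False, j: False}
  {j: True, b: False}
  {b: True, j: False}


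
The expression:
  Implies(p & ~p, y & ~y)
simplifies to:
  True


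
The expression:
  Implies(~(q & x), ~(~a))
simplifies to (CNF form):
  (a | q) & (a | x)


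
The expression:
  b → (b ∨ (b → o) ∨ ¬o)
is always true.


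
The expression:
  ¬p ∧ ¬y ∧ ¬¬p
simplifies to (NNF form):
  False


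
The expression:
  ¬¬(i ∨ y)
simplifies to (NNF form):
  i ∨ y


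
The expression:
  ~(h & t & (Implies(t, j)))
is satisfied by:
  {h: False, t: False, j: False}
  {j: True, h: False, t: False}
  {t: True, h: False, j: False}
  {j: True, t: True, h: False}
  {h: True, j: False, t: False}
  {j: True, h: True, t: False}
  {t: True, h: True, j: False}


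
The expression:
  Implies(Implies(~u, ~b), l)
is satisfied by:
  {b: True, l: True, u: False}
  {l: True, u: False, b: False}
  {b: True, l: True, u: True}
  {l: True, u: True, b: False}
  {b: True, u: False, l: False}


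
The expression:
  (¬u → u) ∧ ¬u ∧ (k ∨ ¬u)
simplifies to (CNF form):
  False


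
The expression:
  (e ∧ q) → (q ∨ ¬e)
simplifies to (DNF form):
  True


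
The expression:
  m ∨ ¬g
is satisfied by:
  {m: True, g: False}
  {g: False, m: False}
  {g: True, m: True}


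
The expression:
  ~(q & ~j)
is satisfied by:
  {j: True, q: False}
  {q: False, j: False}
  {q: True, j: True}


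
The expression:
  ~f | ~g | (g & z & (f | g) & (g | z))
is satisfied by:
  {z: True, g: False, f: False}
  {g: False, f: False, z: False}
  {f: True, z: True, g: False}
  {f: True, g: False, z: False}
  {z: True, g: True, f: False}
  {g: True, z: False, f: False}
  {f: True, g: True, z: True}


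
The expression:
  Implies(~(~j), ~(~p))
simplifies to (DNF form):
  p | ~j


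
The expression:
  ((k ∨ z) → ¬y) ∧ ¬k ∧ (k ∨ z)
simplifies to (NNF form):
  z ∧ ¬k ∧ ¬y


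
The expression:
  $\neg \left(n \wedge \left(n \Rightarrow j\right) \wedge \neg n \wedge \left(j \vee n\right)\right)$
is always true.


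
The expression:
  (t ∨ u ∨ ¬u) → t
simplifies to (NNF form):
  t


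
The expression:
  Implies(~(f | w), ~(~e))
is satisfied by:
  {e: True, w: True, f: True}
  {e: True, w: True, f: False}
  {e: True, f: True, w: False}
  {e: True, f: False, w: False}
  {w: True, f: True, e: False}
  {w: True, f: False, e: False}
  {f: True, w: False, e: False}


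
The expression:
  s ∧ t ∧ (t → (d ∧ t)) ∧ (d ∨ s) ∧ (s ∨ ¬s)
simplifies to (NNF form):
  d ∧ s ∧ t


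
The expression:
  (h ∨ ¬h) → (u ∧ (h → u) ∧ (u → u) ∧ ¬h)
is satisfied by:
  {u: True, h: False}


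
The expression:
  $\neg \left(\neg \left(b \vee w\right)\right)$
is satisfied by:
  {b: True, w: True}
  {b: True, w: False}
  {w: True, b: False}


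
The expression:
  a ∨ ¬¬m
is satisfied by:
  {a: True, m: True}
  {a: True, m: False}
  {m: True, a: False}


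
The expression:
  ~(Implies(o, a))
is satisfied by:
  {o: True, a: False}


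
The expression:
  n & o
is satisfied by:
  {o: True, n: True}


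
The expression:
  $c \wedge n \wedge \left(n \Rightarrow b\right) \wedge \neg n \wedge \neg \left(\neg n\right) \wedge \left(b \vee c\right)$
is never true.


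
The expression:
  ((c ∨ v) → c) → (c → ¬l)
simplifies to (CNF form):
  ¬c ∨ ¬l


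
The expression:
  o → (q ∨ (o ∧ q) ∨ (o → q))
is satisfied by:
  {q: True, o: False}
  {o: False, q: False}
  {o: True, q: True}


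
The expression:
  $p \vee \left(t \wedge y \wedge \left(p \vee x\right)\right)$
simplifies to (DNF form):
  $p \vee \left(t \wedge x \wedge y\right)$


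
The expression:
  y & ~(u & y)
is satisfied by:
  {y: True, u: False}


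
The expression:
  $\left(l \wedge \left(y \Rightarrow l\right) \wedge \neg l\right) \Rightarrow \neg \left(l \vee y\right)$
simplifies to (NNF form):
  $\text{True}$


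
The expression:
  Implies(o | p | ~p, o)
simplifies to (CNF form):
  o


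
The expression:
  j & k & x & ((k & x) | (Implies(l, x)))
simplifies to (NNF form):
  j & k & x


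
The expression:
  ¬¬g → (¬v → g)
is always true.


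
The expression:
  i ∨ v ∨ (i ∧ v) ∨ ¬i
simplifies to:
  True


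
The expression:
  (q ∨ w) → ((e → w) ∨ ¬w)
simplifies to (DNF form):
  True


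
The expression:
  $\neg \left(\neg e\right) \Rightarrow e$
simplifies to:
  $\text{True}$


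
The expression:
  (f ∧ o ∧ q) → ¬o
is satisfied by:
  {o: False, q: False, f: False}
  {f: True, o: False, q: False}
  {q: True, o: False, f: False}
  {f: True, q: True, o: False}
  {o: True, f: False, q: False}
  {f: True, o: True, q: False}
  {q: True, o: True, f: False}


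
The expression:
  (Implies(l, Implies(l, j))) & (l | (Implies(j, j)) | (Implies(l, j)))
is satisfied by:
  {j: True, l: False}
  {l: False, j: False}
  {l: True, j: True}


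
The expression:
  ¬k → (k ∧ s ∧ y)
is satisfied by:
  {k: True}


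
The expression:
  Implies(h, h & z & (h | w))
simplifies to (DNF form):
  z | ~h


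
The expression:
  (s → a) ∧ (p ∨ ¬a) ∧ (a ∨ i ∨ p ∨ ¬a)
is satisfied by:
  {p: True, s: False, a: False}
  {s: False, a: False, p: False}
  {a: True, p: True, s: False}
  {a: True, s: True, p: True}


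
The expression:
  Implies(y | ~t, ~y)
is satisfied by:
  {y: False}


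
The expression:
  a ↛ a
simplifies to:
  False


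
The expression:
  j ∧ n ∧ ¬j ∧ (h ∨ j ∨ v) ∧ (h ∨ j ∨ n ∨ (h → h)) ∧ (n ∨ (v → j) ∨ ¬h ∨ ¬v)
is never true.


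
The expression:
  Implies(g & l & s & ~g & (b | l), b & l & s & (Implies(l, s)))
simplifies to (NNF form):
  True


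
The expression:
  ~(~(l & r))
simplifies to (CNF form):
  l & r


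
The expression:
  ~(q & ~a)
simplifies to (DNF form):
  a | ~q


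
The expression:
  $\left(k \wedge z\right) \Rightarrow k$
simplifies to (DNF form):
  $\text{True}$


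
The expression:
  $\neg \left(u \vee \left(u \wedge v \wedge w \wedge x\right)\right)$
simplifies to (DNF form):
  $\neg u$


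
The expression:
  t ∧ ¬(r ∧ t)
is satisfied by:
  {t: True, r: False}


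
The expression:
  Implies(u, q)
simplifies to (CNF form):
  q | ~u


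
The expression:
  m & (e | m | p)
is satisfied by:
  {m: True}


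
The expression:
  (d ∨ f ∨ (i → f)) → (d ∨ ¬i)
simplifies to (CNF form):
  d ∨ ¬f ∨ ¬i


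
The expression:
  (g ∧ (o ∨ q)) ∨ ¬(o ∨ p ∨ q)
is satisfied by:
  {q: True, g: True, o: True, p: False}
  {q: True, g: True, o: True, p: True}
  {q: True, g: True, p: False, o: False}
  {q: True, g: True, p: True, o: False}
  {g: True, o: True, p: False, q: False}
  {g: True, o: True, p: True, q: False}
  {g: True, p: False, o: False, q: False}
  {o: False, p: False, q: False, g: False}


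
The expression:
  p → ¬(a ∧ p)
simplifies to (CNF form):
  ¬a ∨ ¬p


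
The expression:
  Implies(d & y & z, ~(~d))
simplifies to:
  True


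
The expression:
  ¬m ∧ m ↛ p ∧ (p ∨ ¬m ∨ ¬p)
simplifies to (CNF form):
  False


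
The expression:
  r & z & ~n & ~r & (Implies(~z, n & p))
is never true.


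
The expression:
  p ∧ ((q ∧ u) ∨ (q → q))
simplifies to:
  p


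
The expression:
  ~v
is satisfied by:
  {v: False}


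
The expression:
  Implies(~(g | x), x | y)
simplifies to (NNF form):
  g | x | y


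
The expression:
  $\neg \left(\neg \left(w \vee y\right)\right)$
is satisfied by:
  {y: True, w: True}
  {y: True, w: False}
  {w: True, y: False}


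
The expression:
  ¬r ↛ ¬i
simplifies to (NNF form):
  i ∧ ¬r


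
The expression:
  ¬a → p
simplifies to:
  a ∨ p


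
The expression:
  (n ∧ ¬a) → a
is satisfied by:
  {a: True, n: False}
  {n: False, a: False}
  {n: True, a: True}


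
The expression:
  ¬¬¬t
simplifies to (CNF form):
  ¬t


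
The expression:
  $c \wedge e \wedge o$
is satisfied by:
  {c: True, e: True, o: True}


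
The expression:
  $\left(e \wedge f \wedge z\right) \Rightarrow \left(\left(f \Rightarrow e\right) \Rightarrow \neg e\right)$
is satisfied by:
  {e: False, z: False, f: False}
  {f: True, e: False, z: False}
  {z: True, e: False, f: False}
  {f: True, z: True, e: False}
  {e: True, f: False, z: False}
  {f: True, e: True, z: False}
  {z: True, e: True, f: False}


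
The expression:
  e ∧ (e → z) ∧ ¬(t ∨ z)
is never true.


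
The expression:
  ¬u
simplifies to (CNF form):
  ¬u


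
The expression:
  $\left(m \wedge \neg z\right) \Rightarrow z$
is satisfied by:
  {z: True, m: False}
  {m: False, z: False}
  {m: True, z: True}


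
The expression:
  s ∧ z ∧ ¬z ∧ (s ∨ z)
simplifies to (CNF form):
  False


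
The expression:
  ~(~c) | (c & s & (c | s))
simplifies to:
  c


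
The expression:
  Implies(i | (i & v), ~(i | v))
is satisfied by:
  {i: False}


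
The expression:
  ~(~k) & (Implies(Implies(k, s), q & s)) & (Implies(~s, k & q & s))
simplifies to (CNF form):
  k & q & s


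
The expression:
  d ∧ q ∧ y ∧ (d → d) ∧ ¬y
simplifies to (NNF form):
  False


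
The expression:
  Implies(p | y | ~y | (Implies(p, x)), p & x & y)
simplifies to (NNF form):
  p & x & y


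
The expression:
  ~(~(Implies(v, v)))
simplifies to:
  True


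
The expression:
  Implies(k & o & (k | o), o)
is always true.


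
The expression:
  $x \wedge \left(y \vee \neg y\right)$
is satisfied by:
  {x: True}


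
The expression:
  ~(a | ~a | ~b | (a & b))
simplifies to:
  False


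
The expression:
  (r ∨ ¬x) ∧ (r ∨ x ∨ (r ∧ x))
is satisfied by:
  {r: True}


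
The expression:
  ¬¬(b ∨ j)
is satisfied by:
  {b: True, j: True}
  {b: True, j: False}
  {j: True, b: False}


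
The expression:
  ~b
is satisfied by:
  {b: False}


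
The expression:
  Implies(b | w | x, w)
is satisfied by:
  {w: True, x: False, b: False}
  {b: True, w: True, x: False}
  {w: True, x: True, b: False}
  {b: True, w: True, x: True}
  {b: False, x: False, w: False}


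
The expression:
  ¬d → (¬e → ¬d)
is always true.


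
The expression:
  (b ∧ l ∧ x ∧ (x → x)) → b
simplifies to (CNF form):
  True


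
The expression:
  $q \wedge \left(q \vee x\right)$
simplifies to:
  $q$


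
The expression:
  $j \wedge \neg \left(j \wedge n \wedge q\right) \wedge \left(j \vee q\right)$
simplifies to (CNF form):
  $j \wedge \left(\neg n \vee \neg q\right)$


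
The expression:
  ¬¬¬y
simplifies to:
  ¬y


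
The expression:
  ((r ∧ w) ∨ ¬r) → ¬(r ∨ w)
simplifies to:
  ¬w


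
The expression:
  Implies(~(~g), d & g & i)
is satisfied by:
  {i: True, d: True, g: False}
  {i: True, d: False, g: False}
  {d: True, i: False, g: False}
  {i: False, d: False, g: False}
  {i: True, g: True, d: True}


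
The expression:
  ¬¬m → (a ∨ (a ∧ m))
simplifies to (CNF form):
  a ∨ ¬m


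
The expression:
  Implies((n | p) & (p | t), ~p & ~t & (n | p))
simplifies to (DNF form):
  (~n & ~p) | (~p & ~t)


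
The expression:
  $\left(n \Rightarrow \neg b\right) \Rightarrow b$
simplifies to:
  $b$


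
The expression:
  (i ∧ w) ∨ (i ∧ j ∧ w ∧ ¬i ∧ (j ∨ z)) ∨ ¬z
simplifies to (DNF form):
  (i ∧ w) ∨ ¬z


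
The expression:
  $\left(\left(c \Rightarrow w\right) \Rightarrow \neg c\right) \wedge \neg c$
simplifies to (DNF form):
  $\neg c$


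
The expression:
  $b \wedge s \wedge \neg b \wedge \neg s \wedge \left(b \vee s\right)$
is never true.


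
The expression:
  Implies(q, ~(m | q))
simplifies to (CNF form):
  ~q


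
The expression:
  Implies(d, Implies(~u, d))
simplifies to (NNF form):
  True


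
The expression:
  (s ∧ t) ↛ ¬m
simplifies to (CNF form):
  m ∧ s ∧ t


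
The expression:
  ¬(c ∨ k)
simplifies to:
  ¬c ∧ ¬k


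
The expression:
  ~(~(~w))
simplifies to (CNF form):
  ~w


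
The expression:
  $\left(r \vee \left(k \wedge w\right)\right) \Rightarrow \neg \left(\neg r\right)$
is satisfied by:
  {r: True, w: False, k: False}
  {w: False, k: False, r: False}
  {r: True, k: True, w: False}
  {k: True, w: False, r: False}
  {r: True, w: True, k: False}
  {w: True, r: False, k: False}
  {r: True, k: True, w: True}


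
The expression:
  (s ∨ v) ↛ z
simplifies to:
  ¬z ∧ (s ∨ v)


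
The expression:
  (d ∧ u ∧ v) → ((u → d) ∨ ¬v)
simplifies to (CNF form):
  True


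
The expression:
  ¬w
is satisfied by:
  {w: False}


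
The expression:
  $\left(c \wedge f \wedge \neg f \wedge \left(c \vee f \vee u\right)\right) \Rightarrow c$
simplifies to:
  $\text{True}$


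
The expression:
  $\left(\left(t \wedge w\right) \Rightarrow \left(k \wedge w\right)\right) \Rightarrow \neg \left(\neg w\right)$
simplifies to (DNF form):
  $w$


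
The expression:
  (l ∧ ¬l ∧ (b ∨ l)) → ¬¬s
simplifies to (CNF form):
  True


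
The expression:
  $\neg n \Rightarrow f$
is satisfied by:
  {n: True, f: True}
  {n: True, f: False}
  {f: True, n: False}


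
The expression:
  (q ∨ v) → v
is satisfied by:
  {v: True, q: False}
  {q: False, v: False}
  {q: True, v: True}


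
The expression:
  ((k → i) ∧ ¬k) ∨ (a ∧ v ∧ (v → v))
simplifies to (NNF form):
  (a ∧ v) ∨ ¬k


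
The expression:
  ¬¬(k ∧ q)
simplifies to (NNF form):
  k ∧ q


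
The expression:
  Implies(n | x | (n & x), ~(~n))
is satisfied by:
  {n: True, x: False}
  {x: False, n: False}
  {x: True, n: True}


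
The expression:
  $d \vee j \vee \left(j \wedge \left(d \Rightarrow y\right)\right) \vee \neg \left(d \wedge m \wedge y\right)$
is always true.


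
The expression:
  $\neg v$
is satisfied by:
  {v: False}


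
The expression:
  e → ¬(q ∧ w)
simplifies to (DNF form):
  ¬e ∨ ¬q ∨ ¬w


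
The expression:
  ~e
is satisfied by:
  {e: False}


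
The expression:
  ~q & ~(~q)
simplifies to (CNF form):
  False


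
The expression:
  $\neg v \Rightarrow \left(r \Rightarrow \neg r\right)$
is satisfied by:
  {v: True, r: False}
  {r: False, v: False}
  {r: True, v: True}


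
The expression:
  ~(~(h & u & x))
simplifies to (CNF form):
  h & u & x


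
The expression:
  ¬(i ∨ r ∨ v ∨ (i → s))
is never true.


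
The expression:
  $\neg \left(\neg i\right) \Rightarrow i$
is always true.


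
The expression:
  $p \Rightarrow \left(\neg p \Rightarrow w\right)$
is always true.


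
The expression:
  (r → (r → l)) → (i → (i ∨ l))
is always true.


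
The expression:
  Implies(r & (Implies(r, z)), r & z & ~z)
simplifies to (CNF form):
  ~r | ~z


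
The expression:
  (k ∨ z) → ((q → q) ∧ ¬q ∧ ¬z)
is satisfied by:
  {z: False, k: False, q: False}
  {q: True, z: False, k: False}
  {k: True, z: False, q: False}


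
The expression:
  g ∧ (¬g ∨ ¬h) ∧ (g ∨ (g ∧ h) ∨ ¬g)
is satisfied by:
  {g: True, h: False}


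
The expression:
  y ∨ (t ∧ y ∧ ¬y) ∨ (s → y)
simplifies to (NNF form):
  y ∨ ¬s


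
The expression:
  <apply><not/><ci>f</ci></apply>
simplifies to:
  <apply><not/><ci>f</ci></apply>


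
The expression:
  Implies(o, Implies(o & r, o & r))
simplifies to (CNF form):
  True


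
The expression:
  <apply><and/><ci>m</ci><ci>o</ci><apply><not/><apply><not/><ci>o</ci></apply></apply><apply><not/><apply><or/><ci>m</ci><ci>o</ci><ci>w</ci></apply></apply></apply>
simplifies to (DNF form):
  <false/>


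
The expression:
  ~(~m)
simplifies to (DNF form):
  m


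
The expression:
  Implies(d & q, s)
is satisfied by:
  {s: True, q: False, d: False}
  {s: False, q: False, d: False}
  {d: True, s: True, q: False}
  {d: True, s: False, q: False}
  {q: True, s: True, d: False}
  {q: True, s: False, d: False}
  {q: True, d: True, s: True}


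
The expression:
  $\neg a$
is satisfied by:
  {a: False}


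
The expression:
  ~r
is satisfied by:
  {r: False}


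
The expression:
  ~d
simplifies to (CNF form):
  ~d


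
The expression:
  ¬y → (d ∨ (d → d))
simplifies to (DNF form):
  True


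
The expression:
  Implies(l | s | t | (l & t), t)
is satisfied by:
  {t: True, s: False, l: False}
  {t: True, l: True, s: False}
  {t: True, s: True, l: False}
  {t: True, l: True, s: True}
  {l: False, s: False, t: False}


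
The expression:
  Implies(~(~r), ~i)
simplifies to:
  ~i | ~r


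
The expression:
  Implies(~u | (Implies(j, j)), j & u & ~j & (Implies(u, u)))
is never true.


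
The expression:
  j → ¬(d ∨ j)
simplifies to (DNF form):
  ¬j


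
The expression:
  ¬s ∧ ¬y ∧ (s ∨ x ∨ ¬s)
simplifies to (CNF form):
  ¬s ∧ ¬y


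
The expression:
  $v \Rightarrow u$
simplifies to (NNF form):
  $u \vee \neg v$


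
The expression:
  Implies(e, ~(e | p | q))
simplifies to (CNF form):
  ~e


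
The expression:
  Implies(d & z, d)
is always true.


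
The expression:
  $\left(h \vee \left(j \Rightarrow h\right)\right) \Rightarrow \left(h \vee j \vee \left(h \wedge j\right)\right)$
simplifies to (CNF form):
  $h \vee j$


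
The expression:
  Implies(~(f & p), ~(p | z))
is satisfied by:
  {f: True, p: False, z: False}
  {f: False, p: False, z: False}
  {p: True, f: True, z: False}
  {z: True, p: True, f: True}


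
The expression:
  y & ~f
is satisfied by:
  {y: True, f: False}


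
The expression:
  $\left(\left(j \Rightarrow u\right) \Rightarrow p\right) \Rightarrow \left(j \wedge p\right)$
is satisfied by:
  {u: True, j: False, p: False}
  {j: False, p: False, u: False}
  {u: True, j: True, p: False}
  {u: True, p: True, j: True}
  {p: True, j: True, u: False}


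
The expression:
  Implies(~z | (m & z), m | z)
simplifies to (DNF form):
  m | z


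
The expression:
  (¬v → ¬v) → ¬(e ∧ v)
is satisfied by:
  {v: False, e: False}
  {e: True, v: False}
  {v: True, e: False}


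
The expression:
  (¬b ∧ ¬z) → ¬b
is always true.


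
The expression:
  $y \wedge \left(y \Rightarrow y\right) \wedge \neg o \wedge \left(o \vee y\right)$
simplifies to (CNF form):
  $y \wedge \neg o$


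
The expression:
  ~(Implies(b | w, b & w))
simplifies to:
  (b & ~w) | (w & ~b)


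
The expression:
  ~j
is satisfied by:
  {j: False}


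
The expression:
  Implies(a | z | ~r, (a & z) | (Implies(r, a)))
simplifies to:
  a | ~r | ~z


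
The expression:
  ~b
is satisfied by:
  {b: False}


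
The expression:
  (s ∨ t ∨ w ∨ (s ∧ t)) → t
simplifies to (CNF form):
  (t ∨ ¬s) ∧ (t ∨ ¬w)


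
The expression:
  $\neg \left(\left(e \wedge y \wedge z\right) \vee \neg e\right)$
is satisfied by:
  {e: True, z: False, y: False}
  {e: True, y: True, z: False}
  {e: True, z: True, y: False}


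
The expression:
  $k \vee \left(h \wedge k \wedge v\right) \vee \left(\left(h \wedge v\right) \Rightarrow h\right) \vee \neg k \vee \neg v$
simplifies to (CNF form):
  $\text{True}$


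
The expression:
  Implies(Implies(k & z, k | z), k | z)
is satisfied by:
  {k: True, z: True}
  {k: True, z: False}
  {z: True, k: False}


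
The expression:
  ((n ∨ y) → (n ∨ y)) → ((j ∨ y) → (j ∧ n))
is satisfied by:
  {n: True, j: False, y: False}
  {n: False, j: False, y: False}
  {j: True, n: True, y: False}
  {y: True, j: True, n: True}


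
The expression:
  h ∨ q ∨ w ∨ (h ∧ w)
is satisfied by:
  {h: True, q: True, w: True}
  {h: True, q: True, w: False}
  {h: True, w: True, q: False}
  {h: True, w: False, q: False}
  {q: True, w: True, h: False}
  {q: True, w: False, h: False}
  {w: True, q: False, h: False}


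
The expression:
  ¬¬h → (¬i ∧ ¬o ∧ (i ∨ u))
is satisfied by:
  {u: True, o: False, h: False, i: False}
  {u: False, o: False, h: False, i: False}
  {i: True, u: True, o: False, h: False}
  {i: True, u: False, o: False, h: False}
  {o: True, u: True, i: False, h: False}
  {o: True, i: False, u: False, h: False}
  {i: True, o: True, u: True, h: False}
  {i: True, o: True, u: False, h: False}
  {h: True, o: False, u: True, i: False}


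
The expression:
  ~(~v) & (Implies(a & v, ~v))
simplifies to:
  v & ~a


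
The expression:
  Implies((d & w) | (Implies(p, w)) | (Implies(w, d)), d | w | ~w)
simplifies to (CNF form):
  True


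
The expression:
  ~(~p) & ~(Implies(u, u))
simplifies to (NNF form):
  False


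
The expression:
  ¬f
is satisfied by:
  {f: False}


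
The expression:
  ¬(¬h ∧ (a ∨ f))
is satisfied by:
  {h: True, a: False, f: False}
  {f: True, h: True, a: False}
  {h: True, a: True, f: False}
  {f: True, h: True, a: True}
  {f: False, a: False, h: False}


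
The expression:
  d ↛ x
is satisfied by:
  {d: True, x: False}
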